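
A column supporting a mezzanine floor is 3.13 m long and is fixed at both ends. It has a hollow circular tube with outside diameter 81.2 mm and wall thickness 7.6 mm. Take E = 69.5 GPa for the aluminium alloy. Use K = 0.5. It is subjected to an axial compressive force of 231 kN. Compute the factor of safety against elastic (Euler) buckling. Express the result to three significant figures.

n ≈ 1.46

Inner diameter d_i = 81.2 − 2×7.6 = 66.00 mm
I = π(d_o⁴ − d_i⁴)/64 = π(81.2⁴ − 66.00⁴)/64 = 1.203×10^6 mm⁴
I = 1.203×10^6 mm⁴ = 1.203×10^-6 m⁴
Effective length L_e = K·L = 0.5 × 3.13 = 1.565 m
P_cr = π²EI / L_e² = π² × 69.5×10⁹ × 1.203×10^-6 / 1.565² = 3.368×10^5 N
Factor of safety n = P_cr / P = 336.80 / 231 = 1.46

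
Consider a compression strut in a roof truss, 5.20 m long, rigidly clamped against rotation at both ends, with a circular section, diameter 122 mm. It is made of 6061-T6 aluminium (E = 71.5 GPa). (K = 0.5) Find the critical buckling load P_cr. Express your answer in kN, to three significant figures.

I = πd⁴/64 = π×122⁴/64 = 1.087×10^7 mm⁴
I = 1.087×10^7 mm⁴ = 1.087×10^-5 m⁴
Effective length L_e = K·L = 0.5 × 5.20 = 2.600 m
P_cr = π²EI / L_e² = π² × 71.5×10⁹ × 1.087×10^-5 / 2.600² = 1.135×10^6 N

P_cr ≈ 1140 kN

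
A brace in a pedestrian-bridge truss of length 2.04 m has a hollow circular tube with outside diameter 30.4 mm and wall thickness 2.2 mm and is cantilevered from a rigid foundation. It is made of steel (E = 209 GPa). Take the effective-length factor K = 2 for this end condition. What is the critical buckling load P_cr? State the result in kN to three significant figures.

P_cr ≈ 2.42 kN

Inner diameter d_i = 30.4 − 2×2.2 = 26.00 mm
I = π(d_o⁴ − d_i⁴)/64 = π(30.4⁴ − 26.00⁴)/64 = 1.949×10^4 mm⁴
I = 1.949×10^4 mm⁴ = 1.949×10^-8 m⁴
Effective length L_e = K·L = 2 × 2.04 = 4.080 m
P_cr = π²EI / L_e² = π² × 209×10⁹ × 1.949×10^-8 / 4.080² = 2.415×10^3 N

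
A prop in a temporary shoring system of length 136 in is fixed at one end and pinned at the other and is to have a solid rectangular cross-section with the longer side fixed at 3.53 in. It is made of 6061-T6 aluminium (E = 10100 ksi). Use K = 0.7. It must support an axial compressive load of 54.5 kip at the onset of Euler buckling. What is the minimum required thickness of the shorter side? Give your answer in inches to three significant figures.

b ≈ 2.56 in

L_e = K·L = 0.7 × 136 = 95.20 in
Required I = P_cr·L_e²/(π²E) = 5.450×10^4 × 95.20² / (π² × 1.01×10^7) = 4.955 in⁴
Rectangle, weak axis: I_min = h·b³/12 with h = 3.53 in fixed  ⇒  b = (12I/h)^(1/3) = 2.56 in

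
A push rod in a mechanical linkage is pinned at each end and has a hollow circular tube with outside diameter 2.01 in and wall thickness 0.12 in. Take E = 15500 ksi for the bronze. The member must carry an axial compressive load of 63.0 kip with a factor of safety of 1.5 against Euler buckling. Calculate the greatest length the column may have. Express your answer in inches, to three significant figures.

L_max ≈ 22.7 in

Inner diameter d_i = 2.01 − 2×0.12 = 1.770 in
I = π(d_o⁴ − d_i⁴)/64 = π(2.01⁴ − 1.770⁴)/64 = 0.3194 in⁴
Required critical load P_cr = n·P = 1.5 × 63.0 = 94.50 kip = 9.450×10^4 lb
From P_cr = π²EI/(K·L)²:  L = (1/K)·√(π²EI/P_cr) = (1/1)·√(π²×1.55×10^7×0.3194/9.450×10^4)
L = 22.7 in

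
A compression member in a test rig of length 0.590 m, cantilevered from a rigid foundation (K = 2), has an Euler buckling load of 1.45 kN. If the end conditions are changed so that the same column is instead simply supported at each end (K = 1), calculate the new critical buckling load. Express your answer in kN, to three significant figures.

P_cr ≈ 5.80 kN

P_cr ∝ 1/K², so P_cr,new = P_cr,old × (K_old/K_new)² = 1.45 × (2/1)²
= 1.45 × 4.000 = 5.80 kN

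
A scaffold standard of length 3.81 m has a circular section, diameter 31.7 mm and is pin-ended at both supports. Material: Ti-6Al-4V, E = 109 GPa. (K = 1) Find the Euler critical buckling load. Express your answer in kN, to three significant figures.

P_cr ≈ 3.67 kN

I = πd⁴/64 = π×31.7⁴/64 = 4.957×10^4 mm⁴
I = 4.957×10^4 mm⁴ = 4.957×10^-8 m⁴
Effective length L_e = K·L = 1 × 3.81 = 3.810 m
P_cr = π²EI / L_e² = π² × 109×10⁹ × 4.957×10^-8 / 3.810² = 3.674×10^3 N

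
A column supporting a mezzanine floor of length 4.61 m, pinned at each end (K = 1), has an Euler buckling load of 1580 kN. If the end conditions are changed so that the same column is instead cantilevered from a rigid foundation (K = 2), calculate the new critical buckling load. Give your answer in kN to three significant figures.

P_cr ≈ 395 kN

P_cr ∝ 1/K², so P_cr,new = P_cr,old × (K_old/K_new)² = 1580 × (1/2)²
= 1580 × 0.2500 = 395 kN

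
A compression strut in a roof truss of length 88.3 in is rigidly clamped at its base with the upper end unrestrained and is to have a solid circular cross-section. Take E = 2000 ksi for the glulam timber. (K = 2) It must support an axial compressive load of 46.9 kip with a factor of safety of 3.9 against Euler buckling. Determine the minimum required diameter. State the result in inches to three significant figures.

d ≈ 8.76 in

Required P_cr = n·P = 3.9 × 46.9 = 182.9 kip
L_e = K·L = 2 × 88.3 = 176.6 in
Required I = P_cr·L_e²/(π²E) = 1.829×10^5 × 176.6² / (π² × 2.00×10^6) = 289.0 in⁴
Solid circle: I = πd⁴/64  ⇒  d = (64I/π)^(1/4) = (64×289.0/π)^(1/4) = 8.76 in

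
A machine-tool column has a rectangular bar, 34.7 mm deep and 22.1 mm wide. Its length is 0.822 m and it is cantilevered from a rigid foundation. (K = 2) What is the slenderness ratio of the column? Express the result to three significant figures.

λ ≈ 258

For a rectangle r_min = b/√12 = 22.1/√12 = 6.380 mm
L_e = K·L = 2 × 0.822 m = 1.644 m = 1644.0 mm
λ = L_e / r_min = 1644.0 / 6.380 = 258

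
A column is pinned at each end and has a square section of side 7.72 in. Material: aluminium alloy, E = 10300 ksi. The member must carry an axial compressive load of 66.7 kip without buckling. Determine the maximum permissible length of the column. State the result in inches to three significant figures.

L_max ≈ 672 in

I = a⁴/12 = 7.72⁴/12 = 296.0 in⁴
At the buckling limit P_cr = P = 6.670×10^4 lb
From P_cr = π²EI/(K·L)²:  L = (1/K)·√(π²EI/P_cr) = (1/1)·√(π²×1.03×10^7×296.0/6.670×10^4)
L = 672 in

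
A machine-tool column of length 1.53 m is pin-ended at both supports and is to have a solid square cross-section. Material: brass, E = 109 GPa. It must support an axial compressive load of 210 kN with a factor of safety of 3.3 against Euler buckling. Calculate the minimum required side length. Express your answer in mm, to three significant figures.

Required P_cr = n·P = 3.3 × 210 = 693.0 kN
L_e = K·L = 1 × 1.53 = 1.530 m
Required I = P_cr·L_e²/(π²E) = 6.930×10^5 × 1.530² / (π² × 1.09×10^11) = 1.508×10^-6 m⁴
I_req = 1.508×10^6 mm⁴
Solid square: I = a⁴/12  ⇒  a = (12I)^(1/4) = (12×1.508×10^6)^(1/4) = 65.2 mm

a ≈ 65.2 mm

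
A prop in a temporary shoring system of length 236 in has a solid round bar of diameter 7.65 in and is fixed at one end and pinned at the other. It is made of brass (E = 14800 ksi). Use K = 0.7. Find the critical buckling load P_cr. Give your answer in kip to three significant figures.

P_cr ≈ 900 kip

I = πd⁴/64 = π×7.65⁴/64 = 168.1 in⁴
Effective length L_e = K·L = 0.7 × 236 = 165.2 in
P_cr = π²EI / L_e² = π² × 14800×10³ × 168.1 / 165.2² = 8.998×10^5 lb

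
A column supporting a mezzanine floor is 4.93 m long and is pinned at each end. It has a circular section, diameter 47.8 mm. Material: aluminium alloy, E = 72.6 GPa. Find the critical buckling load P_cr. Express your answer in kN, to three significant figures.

I = πd⁴/64 = π×47.8⁴/64 = 2.563×10^5 mm⁴
I = 2.563×10^5 mm⁴ = 2.563×10^-7 m⁴
Effective length L_e = K·L = 1 × 4.93 = 4.930 m
P_cr = π²EI / L_e² = π² × 72.6×10⁹ × 2.563×10^-7 / 4.930² = 7.555×10^3 N

P_cr ≈ 7.55 kN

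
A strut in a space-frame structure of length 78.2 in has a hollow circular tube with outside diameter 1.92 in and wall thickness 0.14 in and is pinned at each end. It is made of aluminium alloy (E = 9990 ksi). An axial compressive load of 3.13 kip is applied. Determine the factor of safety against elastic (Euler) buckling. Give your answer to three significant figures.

n ≈ 1.61

Inner diameter d_i = 1.92 − 2×0.14 = 1.640 in
I = π(d_o⁴ − d_i⁴)/64 = π(1.92⁴ − 1.640⁴)/64 = 0.3120 in⁴
Effective length L_e = K·L = 1 × 78.2 = 78.20 in
P_cr = π²EI / L_e² = π² × 9990×10³ × 0.3120 / 78.20² = 5.030×10^3 lb
Factor of safety n = P_cr / P = 5.0301 / 3.13 = 1.61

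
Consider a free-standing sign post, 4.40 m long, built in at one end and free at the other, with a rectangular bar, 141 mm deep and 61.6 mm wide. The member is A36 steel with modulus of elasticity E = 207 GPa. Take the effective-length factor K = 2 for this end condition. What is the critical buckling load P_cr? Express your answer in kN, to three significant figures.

P_cr ≈ 72.5 kN

Buckling occurs about the weak axis: I_min = h·b³/12 with b = 61.6 mm (the shorter side).
I_min = 141×61.6³/12 = 2.747×10^6 mm⁴
I = 2.747×10^6 mm⁴ = 2.747×10^-6 m⁴
Effective length L_e = K·L = 2 × 4.40 = 8.800 m
P_cr = π²EI / L_e² = π² × 207×10⁹ × 2.747×10^-6 / 8.800² = 7.246×10^4 N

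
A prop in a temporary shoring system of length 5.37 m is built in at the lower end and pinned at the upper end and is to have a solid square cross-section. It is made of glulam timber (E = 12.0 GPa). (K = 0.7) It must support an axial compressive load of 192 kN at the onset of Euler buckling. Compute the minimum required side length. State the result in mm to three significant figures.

a ≈ 129 mm

L_e = K·L = 0.7 × 5.37 = 3.759 m
Required I = P_cr·L_e²/(π²E) = 1.920×10^5 × 3.759² / (π² × 1.20×10^10) = 2.291×10^-5 m⁴
I_req = 2.291×10^7 mm⁴
Solid square: I = a⁴/12  ⇒  a = (12I)^(1/4) = (12×2.291×10^7)^(1/4) = 129 mm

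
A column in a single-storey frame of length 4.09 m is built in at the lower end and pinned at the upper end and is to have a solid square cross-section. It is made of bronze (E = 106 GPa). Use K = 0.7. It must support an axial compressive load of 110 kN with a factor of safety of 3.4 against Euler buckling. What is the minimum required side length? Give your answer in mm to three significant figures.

a ≈ 77.0 mm

Required P_cr = n·P = 3.4 × 110 = 374.0 kN
L_e = K·L = 0.7 × 4.09 = 2.863 m
Required I = P_cr·L_e²/(π²E) = 3.740×10^5 × 2.863² / (π² × 1.06×10^11) = 2.930×10^-6 m⁴
I_req = 2.930×10^6 mm⁴
Solid square: I = a⁴/12  ⇒  a = (12I)^(1/4) = (12×2.930×10^6)^(1/4) = 77.0 mm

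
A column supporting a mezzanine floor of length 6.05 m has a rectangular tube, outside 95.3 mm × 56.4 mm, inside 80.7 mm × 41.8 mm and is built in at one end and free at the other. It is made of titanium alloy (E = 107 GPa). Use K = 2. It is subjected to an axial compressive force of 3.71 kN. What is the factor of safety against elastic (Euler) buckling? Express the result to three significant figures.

Weak-axis I_min = (h_o·b_o³ − h_i·b_i³)/12 with b_o = 56.4, b_i = 41.80 mm (shorter outer/inner sides).
I_min = (95.3×56.4³ − 80.70×41.80³)/12 = 9.336×10^5 mm⁴
I = 9.336×10^5 mm⁴ = 9.336×10^-7 m⁴
Effective length L_e = K·L = 2 × 6.05 = 12.10 m
P_cr = π²EI / L_e² = π² × 107×10⁹ × 9.336×10^-7 / 12.10² = 6.734×10^3 N
Factor of safety n = P_cr / P = 6.7342 / 3.71 = 1.82

n ≈ 1.82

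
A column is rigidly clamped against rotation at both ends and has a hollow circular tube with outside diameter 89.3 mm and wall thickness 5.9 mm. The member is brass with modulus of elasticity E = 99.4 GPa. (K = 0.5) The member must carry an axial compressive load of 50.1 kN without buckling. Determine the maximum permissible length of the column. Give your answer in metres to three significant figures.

Inner diameter d_i = 89.3 − 2×5.9 = 77.50 mm
I = π(d_o⁴ − d_i⁴)/64 = π(89.3⁴ − 77.50⁴)/64 = 1.351×10^6 mm⁴
I = 1.351×10^-6 m⁴
At the buckling limit P_cr = P = 5.010×10^4 N
From P_cr = π²EI/(K·L)²:  L = (1/K)·√(π²EI/P_cr) = (1/0.5)·√(π²×9.94×10^10×1.351×10^-6/5.010×10^4)
L = 10.3 m

L_max ≈ 10.3 m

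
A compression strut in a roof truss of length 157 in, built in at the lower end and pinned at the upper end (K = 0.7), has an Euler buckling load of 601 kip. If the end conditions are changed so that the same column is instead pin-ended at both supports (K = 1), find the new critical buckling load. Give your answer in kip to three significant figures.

P_cr ≈ 294 kip

P_cr ∝ 1/K², so P_cr,new = P_cr,old × (K_old/K_new)² = 601 × (0.7/1)²
= 601 × 0.4900 = 294 kip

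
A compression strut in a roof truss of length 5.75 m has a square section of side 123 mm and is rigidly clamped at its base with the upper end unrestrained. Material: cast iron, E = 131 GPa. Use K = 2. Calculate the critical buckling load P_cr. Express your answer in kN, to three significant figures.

I = a⁴/12 = 123⁴/12 = 1.907×10^7 mm⁴
I = 1.907×10^7 mm⁴ = 1.907×10^-5 m⁴
Effective length L_e = K·L = 2 × 5.75 = 11.50 m
P_cr = π²EI / L_e² = π² × 131×10⁹ × 1.907×10^-5 / 11.50² = 1.865×10^5 N

P_cr ≈ 186 kN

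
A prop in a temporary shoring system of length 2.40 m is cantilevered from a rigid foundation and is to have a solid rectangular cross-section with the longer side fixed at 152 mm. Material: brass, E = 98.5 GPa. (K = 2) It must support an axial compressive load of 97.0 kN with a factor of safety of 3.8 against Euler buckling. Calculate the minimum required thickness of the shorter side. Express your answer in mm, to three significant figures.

b ≈ 88.4 mm

Required P_cr = n·P = 3.8 × 97.0 = 368.6 kN
L_e = K·L = 2 × 2.40 = 4.800 m
Required I = P_cr·L_e²/(π²E) = 3.686×10^5 × 4.800² / (π² × 9.85×10^10) = 8.736×10^-6 m⁴
I_req = 8.736×10^6 mm⁴
Rectangle, weak axis: I_min = h·b³/12 with h = 152 mm fixed  ⇒  b = (12I/h)^(1/3) = 88.4 mm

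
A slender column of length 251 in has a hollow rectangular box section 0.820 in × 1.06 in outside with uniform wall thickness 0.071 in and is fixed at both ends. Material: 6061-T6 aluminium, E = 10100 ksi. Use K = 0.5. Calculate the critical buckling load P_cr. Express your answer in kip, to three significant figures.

Inner dimensions: h_i = 1.06 − 2×0.071 = 0.9180 in, b_i = 0.820 − 2×0.071 = 0.6780 in
Weak-axis I_min = (h_o·b_o³ − h_i·b_i³)/12 with b_o = 0.820, b_i = 0.6780 in (shorter outer/inner sides).
I_min = (1.06×0.820³ − 0.9180×0.6780³)/12 = 2.486×10^-2 in⁴
Effective length L_e = K·L = 0.5 × 251 = 125.5 in
P_cr = π²EI / L_e² = π² × 10100×10³ × 2.486×10^-2 / 125.5² = 157.3 lb

P_cr ≈ 0.157 kip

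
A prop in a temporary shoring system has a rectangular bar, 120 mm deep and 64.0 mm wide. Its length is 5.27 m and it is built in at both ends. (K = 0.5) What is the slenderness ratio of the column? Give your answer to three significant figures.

λ ≈ 143

For a rectangle r_min = b/√12 = 64.0/√12 = 18.48 mm
L_e = K·L = 0.5 × 5.27 m = 2.635 m = 2635.0 mm
λ = L_e / r_min = 2635.0 / 18.48 = 143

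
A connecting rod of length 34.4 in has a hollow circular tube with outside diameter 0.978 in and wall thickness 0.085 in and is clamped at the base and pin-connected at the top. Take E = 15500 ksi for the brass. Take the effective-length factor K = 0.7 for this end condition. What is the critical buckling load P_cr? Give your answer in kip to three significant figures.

P_cr ≈ 6.33 kip

Inner diameter d_i = 0.978 − 2×0.085 = 0.8080 in
I = π(d_o⁴ − d_i⁴)/64 = π(0.978⁴ − 0.8080⁴)/64 = 2.399×10^-2 in⁴
Effective length L_e = K·L = 0.7 × 34.4 = 24.08 in
P_cr = π²EI / L_e² = π² × 15500×10³ × 2.399×10^-2 / 24.08² = 6.328×10^3 lb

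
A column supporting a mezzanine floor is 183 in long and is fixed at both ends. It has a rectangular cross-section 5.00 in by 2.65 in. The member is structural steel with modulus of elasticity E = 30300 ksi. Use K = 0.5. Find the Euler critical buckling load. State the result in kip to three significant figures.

Buckling occurs about the weak axis: I_min = h·b³/12 with b = 2.65 in (the shorter side).
I_min = 5.00×2.65³/12 = 7.754 in⁴
Effective length L_e = K·L = 0.5 × 183 = 91.50 in
P_cr = π²EI / L_e² = π² × 30300×10³ × 7.754 / 91.50² = 2.770×10^5 lb

P_cr ≈ 277 kip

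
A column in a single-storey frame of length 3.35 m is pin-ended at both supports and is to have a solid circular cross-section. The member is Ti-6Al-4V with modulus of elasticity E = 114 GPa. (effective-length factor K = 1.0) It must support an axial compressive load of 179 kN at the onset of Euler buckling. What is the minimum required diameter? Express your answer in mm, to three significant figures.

d ≈ 77.7 mm

L_e = K·L = 1 × 3.35 = 3.350 m
Required I = P_cr·L_e²/(π²E) = 1.790×10^5 × 3.350² / (π² × 1.14×10^11) = 1.785×10^-6 m⁴
I_req = 1.785×10^6 mm⁴
Solid circle: I = πd⁴/64  ⇒  d = (64I/π)^(1/4) = (64×1.785×10^6/π)^(1/4) = 77.7 mm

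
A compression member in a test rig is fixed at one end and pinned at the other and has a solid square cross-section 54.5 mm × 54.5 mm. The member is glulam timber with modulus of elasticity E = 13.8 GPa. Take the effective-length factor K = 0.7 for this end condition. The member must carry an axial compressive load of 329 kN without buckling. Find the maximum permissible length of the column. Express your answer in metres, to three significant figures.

I = a⁴/12 = 54.5⁴/12 = 7.352×10^5 mm⁴
I = 7.352×10^-7 m⁴
At the buckling limit P_cr = P = 3.290×10^5 N
From P_cr = π²EI/(K·L)²:  L = (1/K)·√(π²EI/P_cr) = (1/0.7)·√(π²×1.38×10^10×7.352×10^-7/3.290×10^5)
L = 0.788 m

L_max ≈ 0.788 m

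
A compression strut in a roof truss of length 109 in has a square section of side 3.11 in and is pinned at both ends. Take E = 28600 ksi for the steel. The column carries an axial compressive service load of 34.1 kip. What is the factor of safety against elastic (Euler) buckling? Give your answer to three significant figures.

n ≈ 5.43

I = a⁴/12 = 3.11⁴/12 = 7.796 in⁴
Effective length L_e = K·L = 1 × 109 = 109.0 in
P_cr = π²EI / L_e² = π² × 28600×10³ × 7.796 / 109.0² = 1.852×10^5 lb
Factor of safety n = P_cr / P = 185.21 / 34.1 = 5.43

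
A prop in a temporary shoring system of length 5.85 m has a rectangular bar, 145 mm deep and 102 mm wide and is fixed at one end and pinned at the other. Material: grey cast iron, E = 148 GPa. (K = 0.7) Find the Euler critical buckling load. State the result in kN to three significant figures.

P_cr ≈ 1120 kN

Buckling occurs about the weak axis: I_min = h·b³/12 with b = 102 mm (the shorter side).
I_min = 145×102³/12 = 1.282×10^7 mm⁴
I = 1.282×10^7 mm⁴ = 1.282×10^-5 m⁴
Effective length L_e = K·L = 0.7 × 5.85 = 4.095 m
P_cr = π²EI / L_e² = π² × 148×10⁹ × 1.282×10^-5 / 4.095² = 1.117×10^6 N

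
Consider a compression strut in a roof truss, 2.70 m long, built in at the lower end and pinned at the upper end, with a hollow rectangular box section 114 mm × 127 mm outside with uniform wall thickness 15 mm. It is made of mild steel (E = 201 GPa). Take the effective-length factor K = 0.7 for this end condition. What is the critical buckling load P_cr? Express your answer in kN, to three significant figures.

Inner dimensions: h_i = 127 − 2×15 = 97.00 mm, b_i = 114 − 2×15 = 84.00 mm
Weak-axis I_min = (h_o·b_o³ − h_i·b_i³)/12 with b_o = 114, b_i = 84.00 mm (shorter outer/inner sides).
I_min = (127×114³ − 97.00×84.00³)/12 = 1.089×10^7 mm⁴
I = 1.089×10^7 mm⁴ = 1.089×10^-5 m⁴
Effective length L_e = K·L = 0.7 × 2.70 = 1.890 m
P_cr = π²EI / L_e² = π² × 201×10⁹ × 1.089×10^-5 / 1.890² = 6.047×10^6 N

P_cr ≈ 6050 kN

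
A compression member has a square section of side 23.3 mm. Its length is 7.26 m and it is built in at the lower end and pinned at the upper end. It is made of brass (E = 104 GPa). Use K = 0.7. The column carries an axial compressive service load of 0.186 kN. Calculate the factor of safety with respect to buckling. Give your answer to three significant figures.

n ≈ 5.25

I = a⁴/12 = 23.3⁴/12 = 2.456×10^4 mm⁴
I = 2.456×10^4 mm⁴ = 2.456×10^-8 m⁴
Effective length L_e = K·L = 0.7 × 7.26 = 5.082 m
P_cr = π²EI / L_e² = π² × 104×10⁹ × 2.456×10^-8 / 5.082² = 976.1 N
Factor of safety n = P_cr / P = 0.97613 / 0.186 = 5.25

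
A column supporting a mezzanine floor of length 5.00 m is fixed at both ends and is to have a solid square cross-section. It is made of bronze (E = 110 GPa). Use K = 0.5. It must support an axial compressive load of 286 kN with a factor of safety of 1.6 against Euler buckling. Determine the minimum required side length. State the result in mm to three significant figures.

Required P_cr = n·P = 1.6 × 286 = 457.6 kN
L_e = K·L = 0.5 × 5.00 = 2.500 m
Required I = P_cr·L_e²/(π²E) = 4.576×10^5 × 2.500² / (π² × 1.10×10^11) = 2.634×10^-6 m⁴
I_req = 2.634×10^6 mm⁴
Solid square: I = a⁴/12  ⇒  a = (12I)^(1/4) = (12×2.634×10^6)^(1/4) = 75.0 mm

a ≈ 75.0 mm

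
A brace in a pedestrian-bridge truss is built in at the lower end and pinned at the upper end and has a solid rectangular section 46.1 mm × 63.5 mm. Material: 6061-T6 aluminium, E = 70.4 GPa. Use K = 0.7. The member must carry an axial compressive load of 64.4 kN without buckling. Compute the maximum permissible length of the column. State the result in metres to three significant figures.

L_max ≈ 3.38 m

Buckling occurs about the weak axis: I_min = h·b³/12 with b = 46.1 mm (the shorter side).
I_min = 63.5×46.1³/12 = 5.184×10^5 mm⁴
I = 5.184×10^-7 m⁴
At the buckling limit P_cr = P = 6.440×10^4 N
From P_cr = π²EI/(K·L)²:  L = (1/K)·√(π²EI/P_cr) = (1/0.7)·√(π²×7.04×10^10×5.184×10^-7/6.440×10^4)
L = 3.38 m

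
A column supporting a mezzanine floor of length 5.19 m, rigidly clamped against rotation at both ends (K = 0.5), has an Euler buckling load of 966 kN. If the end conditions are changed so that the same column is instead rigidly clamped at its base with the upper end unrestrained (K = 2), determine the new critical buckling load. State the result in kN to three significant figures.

P_cr ∝ 1/K², so P_cr,new = P_cr,old × (K_old/K_new)² = 966 × (0.5/2)²
= 966 × 0.06250 = 60.4 kN

P_cr ≈ 60.4 kN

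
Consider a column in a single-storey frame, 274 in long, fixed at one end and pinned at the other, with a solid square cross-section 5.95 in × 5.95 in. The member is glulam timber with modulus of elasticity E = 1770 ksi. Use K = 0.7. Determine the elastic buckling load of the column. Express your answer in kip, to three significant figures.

P_cr ≈ 49.6 kip

I = a⁴/12 = 5.95⁴/12 = 104.4 in⁴
Effective length L_e = K·L = 0.7 × 274 = 191.8 in
P_cr = π²EI / L_e² = π² × 1770×10³ × 104.4 / 191.8² = 4.960×10^4 lb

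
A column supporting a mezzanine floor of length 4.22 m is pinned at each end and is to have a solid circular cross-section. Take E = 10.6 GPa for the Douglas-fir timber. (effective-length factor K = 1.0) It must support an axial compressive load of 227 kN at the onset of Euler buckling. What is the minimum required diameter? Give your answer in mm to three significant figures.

d ≈ 168 mm

L_e = K·L = 1 × 4.22 = 4.220 m
Required I = P_cr·L_e²/(π²E) = 2.270×10^5 × 4.220² / (π² × 1.06×10^10) = 3.864×10^-5 m⁴
I_req = 3.864×10^7 mm⁴
Solid circle: I = πd⁴/64  ⇒  d = (64I/π)^(1/4) = (64×3.864×10^7/π)^(1/4) = 168 mm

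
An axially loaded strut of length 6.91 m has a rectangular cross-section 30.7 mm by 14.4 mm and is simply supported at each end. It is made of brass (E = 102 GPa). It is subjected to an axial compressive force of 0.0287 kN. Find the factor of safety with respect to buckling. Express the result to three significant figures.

n ≈ 5.61

Buckling occurs about the weak axis: I_min = h·b³/12 with b = 14.4 mm (the shorter side).
I_min = 30.7×14.4³/12 = 7.639×10^3 mm⁴
I = 7.639×10^3 mm⁴ = 7.639×10^-9 m⁴
Effective length L_e = K·L = 1 × 6.91 = 6.910 m
P_cr = π²EI / L_e² = π² × 102×10⁹ × 7.639×10^-9 / 6.910² = 161.1 N
Factor of safety n = P_cr / P = 0.16106 / 0.0287 = 5.61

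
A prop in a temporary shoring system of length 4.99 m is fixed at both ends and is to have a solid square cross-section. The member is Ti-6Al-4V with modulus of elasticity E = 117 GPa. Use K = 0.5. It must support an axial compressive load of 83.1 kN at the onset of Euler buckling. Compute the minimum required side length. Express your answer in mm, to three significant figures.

L_e = K·L = 0.5 × 4.99 = 2.495 m
Required I = P_cr·L_e²/(π²E) = 8.310×10^4 × 2.495² / (π² × 1.17×10^11) = 4.480×10^-7 m⁴
I_req = 4.480×10^5 mm⁴
Solid square: I = a⁴/12  ⇒  a = (12I)^(1/4) = (12×4.480×10^5)^(1/4) = 48.2 mm

a ≈ 48.2 mm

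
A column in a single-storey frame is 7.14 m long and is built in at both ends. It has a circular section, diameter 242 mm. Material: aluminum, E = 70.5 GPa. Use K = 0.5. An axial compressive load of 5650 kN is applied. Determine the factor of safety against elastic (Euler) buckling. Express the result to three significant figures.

I = πd⁴/64 = π×242⁴/64 = 1.684×10^8 mm⁴
I = 1.684×10^8 mm⁴ = 1.684×10^-4 m⁴
Effective length L_e = K·L = 0.5 × 7.14 = 3.570 m
P_cr = π²EI / L_e² = π² × 70.5×10⁹ × 1.684×10^-4 / 3.570² = 9.191×10^6 N
Factor of safety n = P_cr / P = 9191.4 / 5650 = 1.63

n ≈ 1.63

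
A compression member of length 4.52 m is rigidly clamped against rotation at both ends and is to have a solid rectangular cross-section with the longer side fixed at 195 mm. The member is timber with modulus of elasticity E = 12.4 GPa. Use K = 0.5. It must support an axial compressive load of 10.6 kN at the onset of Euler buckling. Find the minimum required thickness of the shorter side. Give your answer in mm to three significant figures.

b ≈ 30.1 mm

L_e = K·L = 0.5 × 4.52 = 2.260 m
Required I = P_cr·L_e²/(π²E) = 1.060×10^4 × 2.260² / (π² × 1.24×10^10) = 4.424×10^-7 m⁴
I_req = 4.424×10^5 mm⁴
Rectangle, weak axis: I_min = h·b³/12 with h = 195 mm fixed  ⇒  b = (12I/h)^(1/3) = 30.1 mm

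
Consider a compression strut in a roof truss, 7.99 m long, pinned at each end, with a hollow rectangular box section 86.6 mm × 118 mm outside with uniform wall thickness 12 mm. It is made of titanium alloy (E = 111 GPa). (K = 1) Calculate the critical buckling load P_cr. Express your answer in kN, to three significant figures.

Inner dimensions: h_i = 118 − 2×12 = 94.00 mm, b_i = 86.6 − 2×12 = 62.60 mm
Weak-axis I_min = (h_o·b_o³ − h_i·b_i³)/12 with b_o = 86.6, b_i = 62.60 mm (shorter outer/inner sides).
I_min = (118×86.6³ − 94.00×62.60³)/12 = 4.465×10^6 mm⁴
I = 4.465×10^6 mm⁴ = 4.465×10^-6 m⁴
Effective length L_e = K·L = 1 × 7.99 = 7.990 m
P_cr = π²EI / L_e² = π² × 111×10⁹ × 4.465×10^-6 / 7.990² = 7.662×10^4 N

P_cr ≈ 76.6 kN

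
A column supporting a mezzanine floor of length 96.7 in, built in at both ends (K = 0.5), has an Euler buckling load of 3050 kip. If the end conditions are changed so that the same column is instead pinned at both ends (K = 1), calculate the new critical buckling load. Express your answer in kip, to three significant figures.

P_cr ≈ 762 kip

P_cr ∝ 1/K², so P_cr,new = P_cr,old × (K_old/K_new)² = 3050 × (0.5/1)²
= 3050 × 0.2500 = 762 kip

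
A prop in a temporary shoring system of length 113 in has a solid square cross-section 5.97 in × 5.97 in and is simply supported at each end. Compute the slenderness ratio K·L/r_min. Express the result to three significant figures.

λ ≈ 65.6

For a square r = a/√12 = 5.97/√12 = 1.723 in
L_e = K·L = 1 × 113 = 113.0 in
λ = L_e / r_min = 113.00 / 1.723 = 65.6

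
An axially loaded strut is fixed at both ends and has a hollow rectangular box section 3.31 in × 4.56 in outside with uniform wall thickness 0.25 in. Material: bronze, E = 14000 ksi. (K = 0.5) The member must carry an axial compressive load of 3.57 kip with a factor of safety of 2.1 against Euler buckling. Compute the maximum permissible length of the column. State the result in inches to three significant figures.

Inner dimensions: h_i = 4.56 − 2×0.25 = 4.060 in, b_i = 3.31 − 2×0.25 = 2.810 in
Weak-axis I_min = (h_o·b_o³ − h_i·b_i³)/12 with b_o = 3.31, b_i = 2.810 in (shorter outer/inner sides).
I_min = (4.56×3.31³ − 4.060×2.810³)/12 = 6.274 in⁴
Required critical load P_cr = n·P = 2.1 × 3.57 = 7.497 kip = 7.497×10^3 lb
From P_cr = π²EI/(K·L)²:  L = (1/K)·√(π²EI/P_cr) = (1/0.5)·√(π²×1.40×10^7×6.274/7.497×10^3)
L = 680 in

L_max ≈ 680 in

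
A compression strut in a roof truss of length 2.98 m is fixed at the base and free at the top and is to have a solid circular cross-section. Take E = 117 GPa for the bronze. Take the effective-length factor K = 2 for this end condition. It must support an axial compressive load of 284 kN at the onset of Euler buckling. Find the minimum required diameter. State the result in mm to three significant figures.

d ≈ 116 mm

L_e = K·L = 2 × 2.98 = 5.960 m
Required I = P_cr·L_e²/(π²E) = 2.840×10^5 × 5.960² / (π² × 1.17×10^11) = 8.736×10^-6 m⁴
I_req = 8.736×10^6 mm⁴
Solid circle: I = πd⁴/64  ⇒  d = (64I/π)^(1/4) = (64×8.736×10^6/π)^(1/4) = 116 mm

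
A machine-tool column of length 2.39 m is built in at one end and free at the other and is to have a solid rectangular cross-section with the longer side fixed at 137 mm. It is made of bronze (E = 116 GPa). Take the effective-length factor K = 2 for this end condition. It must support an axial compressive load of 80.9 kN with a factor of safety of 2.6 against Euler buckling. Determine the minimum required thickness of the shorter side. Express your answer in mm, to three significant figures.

Required P_cr = n·P = 2.6 × 80.9 = 210.3 kN
L_e = K·L = 2 × 2.39 = 4.780 m
Required I = P_cr·L_e²/(π²E) = 2.103×10^5 × 4.780² / (π² × 1.16×10^11) = 4.198×10^-6 m⁴
I_req = 4.198×10^6 mm⁴
Rectangle, weak axis: I_min = h·b³/12 with h = 137 mm fixed  ⇒  b = (12I/h)^(1/3) = 71.6 mm

b ≈ 71.6 mm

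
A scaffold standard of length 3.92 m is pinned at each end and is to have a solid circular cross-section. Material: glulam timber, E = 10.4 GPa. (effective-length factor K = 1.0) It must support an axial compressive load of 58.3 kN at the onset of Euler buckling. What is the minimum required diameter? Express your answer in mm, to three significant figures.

d ≈ 115 mm

L_e = K·L = 1 × 3.92 = 3.920 m
Required I = P_cr·L_e²/(π²E) = 5.830×10^4 × 3.920² / (π² × 1.04×10^10) = 8.728×10^-6 m⁴
I_req = 8.728×10^6 mm⁴
Solid circle: I = πd⁴/64  ⇒  d = (64I/π)^(1/4) = (64×8.728×10^6/π)^(1/4) = 115 mm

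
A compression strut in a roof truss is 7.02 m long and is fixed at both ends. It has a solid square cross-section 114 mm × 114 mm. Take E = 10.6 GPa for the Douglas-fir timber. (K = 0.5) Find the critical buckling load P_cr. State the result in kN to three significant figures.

P_cr ≈ 120 kN

I = a⁴/12 = 114⁴/12 = 1.407×10^7 mm⁴
I = 1.407×10^7 mm⁴ = 1.407×10^-5 m⁴
Effective length L_e = K·L = 0.5 × 7.02 = 3.510 m
P_cr = π²EI / L_e² = π² × 10.6×10⁹ × 1.407×10^-5 / 3.510² = 1.195×10^5 N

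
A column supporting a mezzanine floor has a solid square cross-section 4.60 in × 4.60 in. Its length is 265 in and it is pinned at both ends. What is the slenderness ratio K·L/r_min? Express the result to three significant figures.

For a square r = a/√12 = 4.60/√12 = 1.328 in
L_e = K·L = 1 × 265 = 265.0 in
λ = L_e / r_min = 265.00 / 1.328 = 200

λ ≈ 200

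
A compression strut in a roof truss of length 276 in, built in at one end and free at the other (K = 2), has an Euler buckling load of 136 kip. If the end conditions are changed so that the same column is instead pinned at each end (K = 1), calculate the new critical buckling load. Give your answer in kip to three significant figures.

P_cr ≈ 544 kip

P_cr ∝ 1/K², so P_cr,new = P_cr,old × (K_old/K_new)² = 136 × (2/1)²
= 136 × 4.000 = 544 kip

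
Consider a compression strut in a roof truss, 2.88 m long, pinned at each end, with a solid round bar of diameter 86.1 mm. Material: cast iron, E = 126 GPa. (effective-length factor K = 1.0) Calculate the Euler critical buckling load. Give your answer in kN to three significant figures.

P_cr ≈ 404 kN

I = πd⁴/64 = π×86.1⁴/64 = 2.698×10^6 mm⁴
I = 2.698×10^6 mm⁴ = 2.698×10^-6 m⁴
Effective length L_e = K·L = 1 × 2.88 = 2.880 m
P_cr = π²EI / L_e² = π² × 126×10⁹ × 2.698×10^-6 / 2.880² = 4.045×10^5 N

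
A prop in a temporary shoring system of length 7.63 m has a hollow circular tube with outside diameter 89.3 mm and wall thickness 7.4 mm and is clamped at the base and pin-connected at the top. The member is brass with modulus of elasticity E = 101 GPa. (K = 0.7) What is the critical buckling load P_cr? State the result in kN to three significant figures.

P_cr ≈ 56.2 kN

Inner diameter d_i = 89.3 − 2×7.4 = 74.50 mm
I = π(d_o⁴ − d_i⁴)/64 = π(89.3⁴ − 74.50⁴)/64 = 1.609×10^6 mm⁴
I = 1.609×10^6 mm⁴ = 1.609×10^-6 m⁴
Effective length L_e = K·L = 0.7 × 7.63 = 5.341 m
P_cr = π²EI / L_e² = π² × 101×10⁹ × 1.609×10^-6 / 5.341² = 5.624×10^4 N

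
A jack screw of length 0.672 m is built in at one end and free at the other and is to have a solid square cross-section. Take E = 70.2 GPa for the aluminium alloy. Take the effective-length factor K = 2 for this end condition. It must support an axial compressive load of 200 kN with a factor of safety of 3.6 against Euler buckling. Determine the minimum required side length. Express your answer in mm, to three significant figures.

Required P_cr = n·P = 3.6 × 200 = 720.0 kN
L_e = K·L = 2 × 0.672 = 1.344 m
Required I = P_cr·L_e²/(π²E) = 7.200×10^5 × 1.344² / (π² × 7.02×10^10) = 1.877×10^-6 m⁴
I_req = 1.877×10^6 mm⁴
Solid square: I = a⁴/12  ⇒  a = (12I)^(1/4) = (12×1.877×10^6)^(1/4) = 68.9 mm

a ≈ 68.9 mm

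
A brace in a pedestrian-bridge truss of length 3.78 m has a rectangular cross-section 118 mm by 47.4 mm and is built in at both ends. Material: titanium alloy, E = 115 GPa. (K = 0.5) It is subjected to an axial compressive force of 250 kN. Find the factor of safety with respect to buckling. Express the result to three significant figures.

Buckling occurs about the weak axis: I_min = h·b³/12 with b = 47.4 mm (the shorter side).
I_min = 118×47.4³/12 = 1.047×10^6 mm⁴
I = 1.047×10^6 mm⁴ = 1.047×10^-6 m⁴
Effective length L_e = K·L = 0.5 × 3.78 = 1.890 m
P_cr = π²EI / L_e² = π² × 115×10⁹ × 1.047×10^-6 / 1.890² = 3.327×10^5 N
Factor of safety n = P_cr / P = 332.74 / 250 = 1.33

n ≈ 1.33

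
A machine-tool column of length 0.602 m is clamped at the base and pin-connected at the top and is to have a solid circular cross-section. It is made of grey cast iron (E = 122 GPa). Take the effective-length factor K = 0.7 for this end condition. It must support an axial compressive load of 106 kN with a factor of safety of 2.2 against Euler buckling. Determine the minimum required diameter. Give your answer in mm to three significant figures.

Required P_cr = n·P = 2.2 × 106 = 233.2 kN
L_e = K·L = 0.7 × 0.602 = 0.4214 m
Required I = P_cr·L_e²/(π²E) = 2.332×10^5 × 0.4214² / (π² × 1.22×10^11) = 3.439×10^-8 m⁴
I_req = 3.439×10^4 mm⁴
Solid circle: I = πd⁴/64  ⇒  d = (64I/π)^(1/4) = (64×3.439×10^4/π)^(1/4) = 28.9 mm

d ≈ 28.9 mm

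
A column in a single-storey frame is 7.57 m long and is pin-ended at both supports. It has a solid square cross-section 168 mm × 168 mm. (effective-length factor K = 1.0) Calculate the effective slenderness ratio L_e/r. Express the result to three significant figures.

For a square r = a/√12 = 168/√12 = 48.50 mm
L_e = K·L = 1 × 7.57 m = 7.570 m = 7570.0 mm
λ = L_e / r_min = 7570.0 / 48.50 = 156

λ ≈ 156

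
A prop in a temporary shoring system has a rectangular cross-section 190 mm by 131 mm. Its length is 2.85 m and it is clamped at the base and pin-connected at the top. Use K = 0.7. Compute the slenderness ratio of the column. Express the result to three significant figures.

For a rectangle r_min = b/√12 = 131/√12 = 37.82 mm
L_e = K·L = 0.7 × 2.85 m = 1.995 m = 1995.0 mm
λ = L_e / r_min = 1995.0 / 37.82 = 52.8

λ ≈ 52.8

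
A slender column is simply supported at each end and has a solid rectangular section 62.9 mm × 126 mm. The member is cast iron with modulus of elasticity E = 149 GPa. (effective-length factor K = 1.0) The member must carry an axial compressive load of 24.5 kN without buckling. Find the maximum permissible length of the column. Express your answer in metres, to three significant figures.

L_max ≈ 12.5 m

Buckling occurs about the weak axis: I_min = h·b³/12 with b = 62.9 mm (the shorter side).
I_min = 126×62.9³/12 = 2.613×10^6 mm⁴
I = 2.613×10^-6 m⁴
At the buckling limit P_cr = P = 2.450×10^4 N
From P_cr = π²EI/(K·L)²:  L = (1/K)·√(π²EI/P_cr) = (1/1)·√(π²×1.49×10^11×2.613×10^-6/2.450×10^4)
L = 12.5 m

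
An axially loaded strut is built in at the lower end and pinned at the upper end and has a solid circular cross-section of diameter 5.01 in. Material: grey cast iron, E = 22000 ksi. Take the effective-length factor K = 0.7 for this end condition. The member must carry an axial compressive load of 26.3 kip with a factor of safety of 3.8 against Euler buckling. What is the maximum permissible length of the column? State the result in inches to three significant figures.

I = πd⁴/64 = π×5.01⁴/64 = 30.93 in⁴
Required critical load P_cr = n·P = 3.8 × 26.3 = 99.94 kip = 9.994×10^4 lb
From P_cr = π²EI/(K·L)²:  L = (1/K)·√(π²EI/P_cr) = (1/0.7)·√(π²×2.20×10^7×30.93/9.994×10^4)
L = 370 in

L_max ≈ 370 in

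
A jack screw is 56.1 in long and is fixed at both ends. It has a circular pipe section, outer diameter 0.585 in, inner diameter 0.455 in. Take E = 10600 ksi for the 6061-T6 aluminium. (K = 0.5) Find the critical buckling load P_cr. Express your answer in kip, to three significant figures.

P_cr ≈ 0.485 kip

d_o = 0.585 in, d_i = 0.455 in
I = π(d_o⁴ − d_i⁴)/64 = π(0.585⁴ − 0.4550⁴)/64 = 3.645×10^-3 in⁴
Effective length L_e = K·L = 0.5 × 56.1 = 28.05 in
P_cr = π²EI / L_e² = π² × 10600×10³ × 3.645×10^-3 / 28.05² = 484.7 lb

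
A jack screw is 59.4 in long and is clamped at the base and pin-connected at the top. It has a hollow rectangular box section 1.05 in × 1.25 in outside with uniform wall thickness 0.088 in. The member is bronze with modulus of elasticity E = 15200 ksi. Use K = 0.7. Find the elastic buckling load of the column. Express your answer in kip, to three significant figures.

Inner dimensions: h_i = 1.25 − 2×0.088 = 1.074 in, b_i = 1.05 − 2×0.088 = 0.8740 in
Weak-axis I_min = (h_o·b_o³ − h_i·b_i³)/12 with b_o = 1.05, b_i = 0.8740 in (shorter outer/inner sides).
I_min = (1.25×1.05³ − 1.074×0.8740³)/12 = 6.083×10^-2 in⁴
Effective length L_e = K·L = 0.7 × 59.4 = 41.58 in
P_cr = π²EI / L_e² = π² × 15200×10³ × 6.083×10^-2 / 41.58² = 5.279×10^3 lb

P_cr ≈ 5.28 kip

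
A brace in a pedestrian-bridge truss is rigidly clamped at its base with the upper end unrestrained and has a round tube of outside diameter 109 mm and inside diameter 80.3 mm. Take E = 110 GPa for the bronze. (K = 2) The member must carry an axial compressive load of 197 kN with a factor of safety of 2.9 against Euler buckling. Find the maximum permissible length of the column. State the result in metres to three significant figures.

d_o = 109 mm, d_i = 80.3 mm
I = π(d_o⁴ − d_i⁴)/64 = π(109⁴ − 80.30⁴)/64 = 4.888×10^6 mm⁴
I = 4.888×10^-6 m⁴
Required critical load P_cr = n·P = 2.9 × 197 = 571.3 kN = 5.713×10^5 N
From P_cr = π²EI/(K·L)²:  L = (1/K)·√(π²EI/P_cr) = (1/2)·√(π²×1.10×10^11×4.888×10^-6/5.713×10^5)
L = 1.52 m

L_max ≈ 1.52 m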